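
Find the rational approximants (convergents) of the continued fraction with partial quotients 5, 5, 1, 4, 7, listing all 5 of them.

5/1, 26/5, 31/6, 150/29, 1081/209

Using the convergent recurrence p_i = a_i*p_{i-1} + p_{i-2}, q_i = a_i*q_{i-1} + q_{i-2} with p_{-2}=0, p_{-1}=1, q_{-2}=1, q_{-1}=0:
  i=0: a_0=5, p_0 = 5*1 + 0 = 5, q_0 = 5*0 + 1 = 1.
  i=1: a_1=5, p_1 = 5*5 + 1 = 26, q_1 = 5*1 + 0 = 5.
  i=2: a_2=1, p_2 = 1*26 + 5 = 31, q_2 = 1*5 + 1 = 6.
  i=3: a_3=4, p_3 = 4*31 + 26 = 150, q_3 = 4*6 + 5 = 29.
  i=4: a_4=7, p_4 = 7*150 + 31 = 1081, q_4 = 7*29 + 6 = 209.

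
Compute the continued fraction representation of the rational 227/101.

Run the Euclidean algorithm on 227 and 101; the successive quotients are the partial quotients a_0, a_1, ... (each step inverts the fractional part left over by the previous one):
  227 = 2*101 + 25, so a_0 = 2.
  101 = 4*25 + 1, so a_1 = 4.
  25 = 25*1 + 0, so a_2 = 25.
The remainder reaches 0 after 3 divisions, so the expansion has 3 partial quotients, read off in order.

[2; 4, 25]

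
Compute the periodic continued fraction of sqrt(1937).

Write x_i = (sqrt(1937) + m_i)/d_i with (m_0, d_0) = (0, 1). a_0 = floor(sqrt(1937)) = 44, since 44^2 = 1936 <= 1937 < 2025 = 45^2.
Iterate m_{i+1} = d_i*a_i - m_i, d_{i+1} = (1937 - m_{i+1}^2)/d_i, a_{i+1} = floor((a_0 + m_{i+1})/d_{i+1}):
  m_1 = 1*44 - 0 = 44, d_1 = (1937 - 44^2)/1 = 1/1 = 1, a_1 = floor((44 + 44)/1) = 88.
  m_2 = 1*88 - 44 = 44, d_2 = (1937 - 44^2)/1 = 1/1 = 1: (m_2, d_2) = (m_1, d_1) = (44, 1), so from here the quotient a_1 repeats; the period length is 1.
Hence the expansion of sqrt(1937) is a_0 = 44 followed by the repeating block 88 (period 1).

[44; (88)]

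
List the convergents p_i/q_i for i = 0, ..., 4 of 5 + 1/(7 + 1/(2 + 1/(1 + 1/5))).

Using the convergent recurrence p_i = a_i*p_{i-1} + p_{i-2}, q_i = a_i*q_{i-1} + q_{i-2} with p_{-2}=0, p_{-1}=1, q_{-2}=1, q_{-1}=0:
  i=0: a_0=5, p_0 = 5*1 + 0 = 5, q_0 = 5*0 + 1 = 1.
  i=1: a_1=7, p_1 = 7*5 + 1 = 36, q_1 = 7*1 + 0 = 7.
  i=2: a_2=2, p_2 = 2*36 + 5 = 77, q_2 = 2*7 + 1 = 15.
  i=3: a_3=1, p_3 = 1*77 + 36 = 113, q_3 = 1*15 + 7 = 22.
  i=4: a_4=5, p_4 = 5*113 + 77 = 642, q_4 = 5*22 + 15 = 125.

5/1, 36/7, 77/15, 113/22, 642/125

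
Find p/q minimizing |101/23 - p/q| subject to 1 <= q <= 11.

22/5

Expand x = 101/23 as a continued fraction with the Euclidean algorithm:
  101 = 4*23 + 9, so a_0 = 4.
  23 = 2*9 + 5, so a_1 = 2.
  9 = 1*5 + 4, so a_2 = 1.
  5 = 1*4 + 1, so a_3 = 1.
  4 = 4*1 + 0, so a_4 = 4.
so x = [4; 2, 1, 1, 4].
Convergents (p_i = a_i*p_{i-1} + p_{i-2}, q_i = a_i*q_{i-1} + q_{i-2} with p_{-2}=0, p_{-1}=1, q_{-2}=1, q_{-1}=0), until the denominator exceeds 11:
  i=0: a_0=4, p_0 = 4*1 + 0 = 4, q_0 = 4*0 + 1 = 1.
  i=1: a_1=2, p_1 = 2*4 + 1 = 9, q_1 = 2*1 + 0 = 2.
  i=2: a_2=1, p_2 = 1*9 + 4 = 13, q_2 = 1*2 + 1 = 3.
  i=3: a_3=1, p_3 = 1*13 + 9 = 22, q_3 = 1*3 + 2 = 5.
  i=4: a_4=4, p_4 = 4*22 + 13 = 101, q_4 = 4*5 + 3 = 23.
q_4 = 23 > 11, so the last convergent with denominator <= 11 is p_3/q_3 = 22/5.
The closest fraction with denominator <= 11 is either p_3/q_3 or the intermediate fraction (k*p_3 + p_2)/(k*q_3 + q_2) with the largest k >= 1 whose denominator stays <= 11; these approach x as k grows, and every other convergent or intermediate fraction in range is farther away.
Largest k: floor((11 - q_2)/q_3) = floor((11 - 3)/5) = 1.
That gives (1*22 + 13)/(1*5 + 3) = 35/8.
Compare the errors: |x - 22/5| = |101*5 - 22*23|/(23*5) = 1/115, and |x - 35/8| = |101*8 - 35*23|/(23*8) = 3/184.
Cross-multiplying, 1*184 = 184 < 345 = 3*115, so 1/115 is smaller: the convergent 22/5 is closer to x than 35/8.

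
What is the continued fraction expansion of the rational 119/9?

[13; 4, 2]

Run the Euclidean algorithm on 119 and 9; the successive quotients are the partial quotients a_0, a_1, ... (each step inverts the fractional part left over by the previous one):
  119 = 13*9 + 2, so a_0 = 13.
  9 = 4*2 + 1, so a_1 = 4.
  2 = 2*1 + 0, so a_2 = 2.
The remainder reaches 0 after 3 divisions, so the expansion has 3 partial quotients, read off in order.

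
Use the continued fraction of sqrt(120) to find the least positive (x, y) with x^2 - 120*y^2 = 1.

(x, y) = (11, 1)

First expand sqrt(120) as a continued fraction. With x_i = (sqrt(120) + m_i)/d_i and (m_0, d_0) = (0, 1): a_0 = floor(sqrt(120)) = 10, since 10^2 = 100 <= 120 < 121 = 11^2.
Iterate m_{i+1} = d_i*a_i - m_i, d_{i+1} = (120 - m_{i+1}^2)/d_i, a_{i+1} = floor((a_0 + m_{i+1})/d_{i+1}):
  m_1 = 1*10 - 0 = 10, d_1 = (120 - 10^2)/1 = 20/1 = 20, a_1 = floor((10 + 10)/20) = 1.
  m_2 = 20*1 - 10 = 10, d_2 = (120 - 10^2)/20 = 20/20 = 1, a_2 = floor((10 + 10)/1) = 20.
  m_3 = 1*20 - 10 = 10, d_3 = (120 - 10^2)/1 = 20/1 = 20: (m_3, d_3) = (m_1, d_1) = (10, 20), so from here the quotients repeat a_1, a_2; the period length is 2.
So sqrt(120) = [10; (1, 20)] with period length k = 2.
k is even, so the fundamental solution of x^2 - 120y^2 = 1 is (p_{k-1}, q_{k-1}) = (p_1, q_1); compute convergents through index 1.
Convergents (p_i = a_i*p_{i-1} + p_{i-2}, q_i = a_i*q_{i-1} + q_{i-2} with p_{-2}=0, p_{-1}=1, q_{-2}=1, q_{-1}=0):
  i=0: a_0=10, p_0 = 10*1 + 0 = 10, q_0 = 10*0 + 1 = 1.
  i=1: a_1=1, p_1 = 1*10 + 1 = 11, q_1 = 1*1 + 0 = 1.
Check: 11^2 - 120*1^2 = 121 - 120 = 1, so (x, y) = (11, 1) solves the equation, and by the theorem it is the least positive solution.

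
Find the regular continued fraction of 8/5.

[1; 1, 1, 2]

Run the Euclidean algorithm on 8 and 5; the successive quotients are the partial quotients a_0, a_1, ... (each step inverts the fractional part left over by the previous one):
  8 = 1*5 + 3, so a_0 = 1.
  5 = 1*3 + 2, so a_1 = 1.
  3 = 1*2 + 1, so a_2 = 1.
  2 = 2*1 + 0, so a_3 = 2.
The remainder reaches 0 after 4 divisions, so the expansion has 4 partial quotients, read off in order.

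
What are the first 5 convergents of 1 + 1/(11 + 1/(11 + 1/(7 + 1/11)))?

Using the convergent recurrence p_i = a_i*p_{i-1} + p_{i-2}, q_i = a_i*q_{i-1} + q_{i-2} with p_{-2}=0, p_{-1}=1, q_{-2}=1, q_{-1}=0:
  i=0: a_0=1, p_0 = 1*1 + 0 = 1, q_0 = 1*0 + 1 = 1.
  i=1: a_1=11, p_1 = 11*1 + 1 = 12, q_1 = 11*1 + 0 = 11.
  i=2: a_2=11, p_2 = 11*12 + 1 = 133, q_2 = 11*11 + 1 = 122.
  i=3: a_3=7, p_3 = 7*133 + 12 = 943, q_3 = 7*122 + 11 = 865.
  i=4: a_4=11, p_4 = 11*943 + 133 = 10506, q_4 = 11*865 + 122 = 9637.

1/1, 12/11, 133/122, 943/865, 10506/9637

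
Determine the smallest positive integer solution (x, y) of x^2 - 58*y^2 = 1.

First expand sqrt(58) as a continued fraction. With x_i = (sqrt(58) + m_i)/d_i and (m_0, d_0) = (0, 1): a_0 = floor(sqrt(58)) = 7, since 7^2 = 49 <= 58 < 64 = 8^2.
Iterate m_{i+1} = d_i*a_i - m_i, d_{i+1} = (58 - m_{i+1}^2)/d_i, a_{i+1} = floor((a_0 + m_{i+1})/d_{i+1}):
  m_1 = 1*7 - 0 = 7, d_1 = (58 - 7^2)/1 = 9/1 = 9, a_1 = floor((7 + 7)/9) = 1.
  m_2 = 9*1 - 7 = 2, d_2 = (58 - 2^2)/9 = 54/9 = 6, a_2 = floor((7 + 2)/6) = 1.
  m_3 = 6*1 - 2 = 4, d_3 = (58 - 4^2)/6 = 42/6 = 7, a_3 = floor((7 + 4)/7) = 1.
  m_4 = 7*1 - 4 = 3, d_4 = (58 - 3^2)/7 = 49/7 = 7, a_4 = floor((7 + 3)/7) = 1.
  m_5 = 7*1 - 3 = 4, d_5 = (58 - 4^2)/7 = 42/7 = 6, a_5 = floor((7 + 4)/6) = 1.
  m_6 = 6*1 - 4 = 2, d_6 = (58 - 2^2)/6 = 54/6 = 9, a_6 = floor((7 + 2)/9) = 1.
  m_7 = 9*1 - 2 = 7, d_7 = (58 - 7^2)/9 = 9/9 = 1, a_7 = floor((7 + 7)/1) = 14.
  m_8 = 1*14 - 7 = 7, d_8 = (58 - 7^2)/1 = 9/1 = 9: (m_8, d_8) = (m_1, d_1) = (7, 9), so from here the quotients repeat a_1, ..., a_7; the period length is 7.
So sqrt(58) = [7; (1, 1, 1, 1, 1, 1, 14)] with period length k = 7.
k is odd, so (p_{k-1}, q_{k-1}) only solves x^2 - 58y^2 = -1 and the fundamental solution of x^2 - 58y^2 = 1 is (p_{2k-1}, q_{2k-1}) = (p_13, q_13); compute convergents through index 13, running through the period twice.
Convergents (p_i = a_i*p_{i-1} + p_{i-2}, q_i = a_i*q_{i-1} + q_{i-2} with p_{-2}=0, p_{-1}=1, q_{-2}=1, q_{-1}=0):
  i=0: a_0=7, p_0 = 7*1 + 0 = 7, q_0 = 7*0 + 1 = 1.
  i=1: a_1=1, p_1 = 1*7 + 1 = 8, q_1 = 1*1 + 0 = 1.
  i=2: a_2=1, p_2 = 1*8 + 7 = 15, q_2 = 1*1 + 1 = 2.
  i=3: a_3=1, p_3 = 1*15 + 8 = 23, q_3 = 1*2 + 1 = 3.
  i=4: a_4=1, p_4 = 1*23 + 15 = 38, q_4 = 1*3 + 2 = 5.
  i=5: a_5=1, p_5 = 1*38 + 23 = 61, q_5 = 1*5 + 3 = 8.
  i=6: a_6=1, p_6 = 1*61 + 38 = 99, q_6 = 1*8 + 5 = 13.
  i=7: a_7=14, p_7 = 14*99 + 61 = 1447, q_7 = 14*13 + 8 = 190.
  i=8: a_8=1, p_8 = 1*1447 + 99 = 1546, q_8 = 1*190 + 13 = 203.
  i=9: a_9=1, p_9 = 1*1546 + 1447 = 2993, q_9 = 1*203 + 190 = 393.
  i=10: a_10=1, p_10 = 1*2993 + 1546 = 4539, q_10 = 1*393 + 203 = 596.
  i=11: a_11=1, p_11 = 1*4539 + 2993 = 7532, q_11 = 1*596 + 393 = 989.
  i=12: a_12=1, p_12 = 1*7532 + 4539 = 12071, q_12 = 1*989 + 596 = 1585.
  i=13: a_13=1, p_13 = 1*12071 + 7532 = 19603, q_13 = 1*1585 + 989 = 2574.
Indeed p_6^2 - 58*q_6^2 = 9801 - 9802 = -1, not +1.
Check: 19603^2 - 58*2574^2 = 384277609 - 384277608 = 1, so (x, y) = (19603, 2574) solves the equation, and by the theorem it is the least positive solution.

(x, y) = (19603, 2574)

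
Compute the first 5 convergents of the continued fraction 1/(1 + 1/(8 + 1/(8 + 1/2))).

0/1, 1/1, 8/9, 65/73, 138/155

Using the convergent recurrence p_i = a_i*p_{i-1} + p_{i-2}, q_i = a_i*q_{i-1} + q_{i-2} with p_{-2}=0, p_{-1}=1, q_{-2}=1, q_{-1}=0:
  i=0: a_0=0, p_0 = 0*1 + 0 = 0, q_0 = 0*0 + 1 = 1.
  i=1: a_1=1, p_1 = 1*0 + 1 = 1, q_1 = 1*1 + 0 = 1.
  i=2: a_2=8, p_2 = 8*1 + 0 = 8, q_2 = 8*1 + 1 = 9.
  i=3: a_3=8, p_3 = 8*8 + 1 = 65, q_3 = 8*9 + 1 = 73.
  i=4: a_4=2, p_4 = 2*65 + 8 = 138, q_4 = 2*73 + 9 = 155.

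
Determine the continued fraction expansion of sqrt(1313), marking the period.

[36; (4, 4, 72)]

Write x_i = (sqrt(1313) + m_i)/d_i with (m_0, d_0) = (0, 1). a_0 = floor(sqrt(1313)) = 36, since 36^2 = 1296 <= 1313 < 1369 = 37^2.
Iterate m_{i+1} = d_i*a_i - m_i, d_{i+1} = (1313 - m_{i+1}^2)/d_i, a_{i+1} = floor((a_0 + m_{i+1})/d_{i+1}):
  m_1 = 1*36 - 0 = 36, d_1 = (1313 - 36^2)/1 = 17/1 = 17, a_1 = floor((36 + 36)/17) = 4.
  m_2 = 17*4 - 36 = 32, d_2 = (1313 - 32^2)/17 = 289/17 = 17, a_2 = floor((36 + 32)/17) = 4.
  m_3 = 17*4 - 32 = 36, d_3 = (1313 - 36^2)/17 = 17/17 = 1, a_3 = floor((36 + 36)/1) = 72.
  m_4 = 1*72 - 36 = 36, d_4 = (1313 - 36^2)/1 = 17/1 = 17: (m_4, d_4) = (m_1, d_1) = (36, 17), so from here the quotients repeat a_1, ..., a_3; the period length is 3.
Hence the expansion of sqrt(1313) is a_0 = 36 followed by the repeating block 4, 4, 72 (period 3).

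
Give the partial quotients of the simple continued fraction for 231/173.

[1; 2, 1, 57]

Run the Euclidean algorithm on 231 and 173; the successive quotients are the partial quotients a_0, a_1, ... (each step inverts the fractional part left over by the previous one):
  231 = 1*173 + 58, so a_0 = 1.
  173 = 2*58 + 57, so a_1 = 2.
  58 = 1*57 + 1, so a_2 = 1.
  57 = 57*1 + 0, so a_3 = 57.
The remainder reaches 0 after 4 divisions, so the expansion has 4 partial quotients, read off in order.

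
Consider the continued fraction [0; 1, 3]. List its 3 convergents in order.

0/1, 1/1, 3/4

Using the convergent recurrence p_i = a_i*p_{i-1} + p_{i-2}, q_i = a_i*q_{i-1} + q_{i-2} with p_{-2}=0, p_{-1}=1, q_{-2}=1, q_{-1}=0:
  i=0: a_0=0, p_0 = 0*1 + 0 = 0, q_0 = 0*0 + 1 = 1.
  i=1: a_1=1, p_1 = 1*0 + 1 = 1, q_1 = 1*1 + 0 = 1.
  i=2: a_2=3, p_2 = 3*1 + 0 = 3, q_2 = 3*1 + 1 = 4.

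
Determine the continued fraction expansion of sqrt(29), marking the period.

[5; (2, 1, 1, 2, 10)]

Write x_i = (sqrt(29) + m_i)/d_i with (m_0, d_0) = (0, 1). a_0 = floor(sqrt(29)) = 5, since 5^2 = 25 <= 29 < 36 = 6^2.
Iterate m_{i+1} = d_i*a_i - m_i, d_{i+1} = (29 - m_{i+1}^2)/d_i, a_{i+1} = floor((a_0 + m_{i+1})/d_{i+1}):
  m_1 = 1*5 - 0 = 5, d_1 = (29 - 5^2)/1 = 4/1 = 4, a_1 = floor((5 + 5)/4) = 2.
  m_2 = 4*2 - 5 = 3, d_2 = (29 - 3^2)/4 = 20/4 = 5, a_2 = floor((5 + 3)/5) = 1.
  m_3 = 5*1 - 3 = 2, d_3 = (29 - 2^2)/5 = 25/5 = 5, a_3 = floor((5 + 2)/5) = 1.
  m_4 = 5*1 - 2 = 3, d_4 = (29 - 3^2)/5 = 20/5 = 4, a_4 = floor((5 + 3)/4) = 2.
  m_5 = 4*2 - 3 = 5, d_5 = (29 - 5^2)/4 = 4/4 = 1, a_5 = floor((5 + 5)/1) = 10.
  m_6 = 1*10 - 5 = 5, d_6 = (29 - 5^2)/1 = 4/1 = 4: (m_6, d_6) = (m_1, d_1) = (5, 4), so from here the quotients repeat a_1, ..., a_5; the period length is 5.
Hence the expansion of sqrt(29) is a_0 = 5 followed by the repeating block 2, 1, 1, 2, 10 (period 5).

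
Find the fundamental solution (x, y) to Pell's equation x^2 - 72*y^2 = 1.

First expand sqrt(72) as a continued fraction. With x_i = (sqrt(72) + m_i)/d_i and (m_0, d_0) = (0, 1): a_0 = floor(sqrt(72)) = 8, since 8^2 = 64 <= 72 < 81 = 9^2.
Iterate m_{i+1} = d_i*a_i - m_i, d_{i+1} = (72 - m_{i+1}^2)/d_i, a_{i+1} = floor((a_0 + m_{i+1})/d_{i+1}):
  m_1 = 1*8 - 0 = 8, d_1 = (72 - 8^2)/1 = 8/1 = 8, a_1 = floor((8 + 8)/8) = 2.
  m_2 = 8*2 - 8 = 8, d_2 = (72 - 8^2)/8 = 8/8 = 1, a_2 = floor((8 + 8)/1) = 16.
  m_3 = 1*16 - 8 = 8, d_3 = (72 - 8^2)/1 = 8/1 = 8: (m_3, d_3) = (m_1, d_1) = (8, 8), so from here the quotients repeat a_1, a_2; the period length is 2.
So sqrt(72) = [8; (2, 16)] with period length k = 2.
k is even, so the fundamental solution of x^2 - 72y^2 = 1 is (p_{k-1}, q_{k-1}) = (p_1, q_1); compute convergents through index 1.
Convergents (p_i = a_i*p_{i-1} + p_{i-2}, q_i = a_i*q_{i-1} + q_{i-2} with p_{-2}=0, p_{-1}=1, q_{-2}=1, q_{-1}=0):
  i=0: a_0=8, p_0 = 8*1 + 0 = 8, q_0 = 8*0 + 1 = 1.
  i=1: a_1=2, p_1 = 2*8 + 1 = 17, q_1 = 2*1 + 0 = 2.
Check: 17^2 - 72*2^2 = 289 - 288 = 1, so (x, y) = (17, 2) solves the equation, and by the theorem it is the least positive solution.

(x, y) = (17, 2)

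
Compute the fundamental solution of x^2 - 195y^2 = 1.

(x, y) = (14, 1)

First expand sqrt(195) as a continued fraction. With x_i = (sqrt(195) + m_i)/d_i and (m_0, d_0) = (0, 1): a_0 = floor(sqrt(195)) = 13, since 13^2 = 169 <= 195 < 196 = 14^2.
Iterate m_{i+1} = d_i*a_i - m_i, d_{i+1} = (195 - m_{i+1}^2)/d_i, a_{i+1} = floor((a_0 + m_{i+1})/d_{i+1}):
  m_1 = 1*13 - 0 = 13, d_1 = (195 - 13^2)/1 = 26/1 = 26, a_1 = floor((13 + 13)/26) = 1.
  m_2 = 26*1 - 13 = 13, d_2 = (195 - 13^2)/26 = 26/26 = 1, a_2 = floor((13 + 13)/1) = 26.
  m_3 = 1*26 - 13 = 13, d_3 = (195 - 13^2)/1 = 26/1 = 26: (m_3, d_3) = (m_1, d_1) = (13, 26), so from here the quotients repeat a_1, a_2; the period length is 2.
So sqrt(195) = [13; (1, 26)] with period length k = 2.
k is even, so the fundamental solution of x^2 - 195y^2 = 1 is (p_{k-1}, q_{k-1}) = (p_1, q_1); compute convergents through index 1.
Convergents (p_i = a_i*p_{i-1} + p_{i-2}, q_i = a_i*q_{i-1} + q_{i-2} with p_{-2}=0, p_{-1}=1, q_{-2}=1, q_{-1}=0):
  i=0: a_0=13, p_0 = 13*1 + 0 = 13, q_0 = 13*0 + 1 = 1.
  i=1: a_1=1, p_1 = 1*13 + 1 = 14, q_1 = 1*1 + 0 = 1.
Check: 14^2 - 195*1^2 = 196 - 195 = 1, so (x, y) = (14, 1) solves the equation, and by the theorem it is the least positive solution.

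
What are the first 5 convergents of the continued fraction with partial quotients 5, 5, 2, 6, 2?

Using the convergent recurrence p_i = a_i*p_{i-1} + p_{i-2}, q_i = a_i*q_{i-1} + q_{i-2} with p_{-2}=0, p_{-1}=1, q_{-2}=1, q_{-1}=0:
  i=0: a_0=5, p_0 = 5*1 + 0 = 5, q_0 = 5*0 + 1 = 1.
  i=1: a_1=5, p_1 = 5*5 + 1 = 26, q_1 = 5*1 + 0 = 5.
  i=2: a_2=2, p_2 = 2*26 + 5 = 57, q_2 = 2*5 + 1 = 11.
  i=3: a_3=6, p_3 = 6*57 + 26 = 368, q_3 = 6*11 + 5 = 71.
  i=4: a_4=2, p_4 = 2*368 + 57 = 793, q_4 = 2*71 + 11 = 153.

5/1, 26/5, 57/11, 368/71, 793/153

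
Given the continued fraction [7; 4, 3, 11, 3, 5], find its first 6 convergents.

Using the convergent recurrence p_i = a_i*p_{i-1} + p_{i-2}, q_i = a_i*q_{i-1} + q_{i-2} with p_{-2}=0, p_{-1}=1, q_{-2}=1, q_{-1}=0:
  i=0: a_0=7, p_0 = 7*1 + 0 = 7, q_0 = 7*0 + 1 = 1.
  i=1: a_1=4, p_1 = 4*7 + 1 = 29, q_1 = 4*1 + 0 = 4.
  i=2: a_2=3, p_2 = 3*29 + 7 = 94, q_2 = 3*4 + 1 = 13.
  i=3: a_3=11, p_3 = 11*94 + 29 = 1063, q_3 = 11*13 + 4 = 147.
  i=4: a_4=3, p_4 = 3*1063 + 94 = 3283, q_4 = 3*147 + 13 = 454.
  i=5: a_5=5, p_5 = 5*3283 + 1063 = 17478, q_5 = 5*454 + 147 = 2417.

7/1, 29/4, 94/13, 1063/147, 3283/454, 17478/2417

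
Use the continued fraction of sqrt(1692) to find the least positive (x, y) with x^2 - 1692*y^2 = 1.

First expand sqrt(1692) as a continued fraction. With x_i = (sqrt(1692) + m_i)/d_i and (m_0, d_0) = (0, 1): a_0 = floor(sqrt(1692)) = 41, since 41^2 = 1681 <= 1692 < 1764 = 42^2.
Iterate m_{i+1} = d_i*a_i - m_i, d_{i+1} = (1692 - m_{i+1}^2)/d_i, a_{i+1} = floor((a_0 + m_{i+1})/d_{i+1}):
  m_1 = 1*41 - 0 = 41, d_1 = (1692 - 41^2)/1 = 11/1 = 11, a_1 = floor((41 + 41)/11) = 7.
  m_2 = 11*7 - 41 = 36, d_2 = (1692 - 36^2)/11 = 396/11 = 36, a_2 = floor((41 + 36)/36) = 2.
  m_3 = 36*2 - 36 = 36, d_3 = (1692 - 36^2)/36 = 396/36 = 11, a_3 = floor((41 + 36)/11) = 7.
  m_4 = 11*7 - 36 = 41, d_4 = (1692 - 41^2)/11 = 11/11 = 1, a_4 = floor((41 + 41)/1) = 82.
  m_5 = 1*82 - 41 = 41, d_5 = (1692 - 41^2)/1 = 11/1 = 11: (m_5, d_5) = (m_1, d_1) = (41, 11), so from here the quotients repeat a_1, ..., a_4; the period length is 4.
So sqrt(1692) = [41; (7, 2, 7, 82)] with period length k = 4.
k is even, so the fundamental solution of x^2 - 1692y^2 = 1 is (p_{k-1}, q_{k-1}) = (p_3, q_3); compute convergents through index 3.
Convergents (p_i = a_i*p_{i-1} + p_{i-2}, q_i = a_i*q_{i-1} + q_{i-2} with p_{-2}=0, p_{-1}=1, q_{-2}=1, q_{-1}=0):
  i=0: a_0=41, p_0 = 41*1 + 0 = 41, q_0 = 41*0 + 1 = 1.
  i=1: a_1=7, p_1 = 7*41 + 1 = 288, q_1 = 7*1 + 0 = 7.
  i=2: a_2=2, p_2 = 2*288 + 41 = 617, q_2 = 2*7 + 1 = 15.
  i=3: a_3=7, p_3 = 7*617 + 288 = 4607, q_3 = 7*15 + 7 = 112.
Check: 4607^2 - 1692*112^2 = 21224449 - 21224448 = 1, so (x, y) = (4607, 112) solves the equation, and by the theorem it is the least positive solution.

(x, y) = (4607, 112)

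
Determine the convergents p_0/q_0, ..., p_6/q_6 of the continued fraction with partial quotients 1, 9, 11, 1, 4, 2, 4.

1/1, 10/9, 111/100, 121/109, 595/536, 1311/1181, 5839/5260

Using the convergent recurrence p_i = a_i*p_{i-1} + p_{i-2}, q_i = a_i*q_{i-1} + q_{i-2} with p_{-2}=0, p_{-1}=1, q_{-2}=1, q_{-1}=0:
  i=0: a_0=1, p_0 = 1*1 + 0 = 1, q_0 = 1*0 + 1 = 1.
  i=1: a_1=9, p_1 = 9*1 + 1 = 10, q_1 = 9*1 + 0 = 9.
  i=2: a_2=11, p_2 = 11*10 + 1 = 111, q_2 = 11*9 + 1 = 100.
  i=3: a_3=1, p_3 = 1*111 + 10 = 121, q_3 = 1*100 + 9 = 109.
  i=4: a_4=4, p_4 = 4*121 + 111 = 595, q_4 = 4*109 + 100 = 536.
  i=5: a_5=2, p_5 = 2*595 + 121 = 1311, q_5 = 2*536 + 109 = 1181.
  i=6: a_6=4, p_6 = 4*1311 + 595 = 5839, q_6 = 4*1181 + 536 = 5260.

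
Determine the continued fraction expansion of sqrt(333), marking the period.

Write x_i = (sqrt(333) + m_i)/d_i with (m_0, d_0) = (0, 1). a_0 = floor(sqrt(333)) = 18, since 18^2 = 324 <= 333 < 361 = 19^2.
Iterate m_{i+1} = d_i*a_i - m_i, d_{i+1} = (333 - m_{i+1}^2)/d_i, a_{i+1} = floor((a_0 + m_{i+1})/d_{i+1}):
  m_1 = 1*18 - 0 = 18, d_1 = (333 - 18^2)/1 = 9/1 = 9, a_1 = floor((18 + 18)/9) = 4.
  m_2 = 9*4 - 18 = 18, d_2 = (333 - 18^2)/9 = 9/9 = 1, a_2 = floor((18 + 18)/1) = 36.
  m_3 = 1*36 - 18 = 18, d_3 = (333 - 18^2)/1 = 9/1 = 9: (m_3, d_3) = (m_1, d_1) = (18, 9), so from here the quotients repeat a_1, a_2; the period length is 2.
Hence the expansion of sqrt(333) is a_0 = 18 followed by the repeating block 4, 36 (period 2).

[18; (4, 36)]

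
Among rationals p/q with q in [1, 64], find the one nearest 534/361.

71/48

Expand x = 534/361 as a continued fraction with the Euclidean algorithm:
  534 = 1*361 + 173, so a_0 = 1.
  361 = 2*173 + 15, so a_1 = 2.
  173 = 11*15 + 8, so a_2 = 11.
  15 = 1*8 + 7, so a_3 = 1.
  8 = 1*7 + 1, so a_4 = 1.
  7 = 7*1 + 0, so a_5 = 7.
so x = [1; 2, 11, 1, 1, 7].
Convergents (p_i = a_i*p_{i-1} + p_{i-2}, q_i = a_i*q_{i-1} + q_{i-2} with p_{-2}=0, p_{-1}=1, q_{-2}=1, q_{-1}=0), until the denominator exceeds 64:
  i=0: a_0=1, p_0 = 1*1 + 0 = 1, q_0 = 1*0 + 1 = 1.
  i=1: a_1=2, p_1 = 2*1 + 1 = 3, q_1 = 2*1 + 0 = 2.
  i=2: a_2=11, p_2 = 11*3 + 1 = 34, q_2 = 11*2 + 1 = 23.
  i=3: a_3=1, p_3 = 1*34 + 3 = 37, q_3 = 1*23 + 2 = 25.
  i=4: a_4=1, p_4 = 1*37 + 34 = 71, q_4 = 1*25 + 23 = 48.
  i=5: a_5=7, p_5 = 7*71 + 37 = 534, q_5 = 7*48 + 25 = 361.
q_5 = 361 > 64, so the last convergent with denominator <= 64 is p_4/q_4 = 71/48.
The closest fraction with denominator <= 64 is either p_4/q_4 or the intermediate fraction (k*p_4 + p_3)/(k*q_4 + q_3) with the largest k >= 1 whose denominator stays <= 64; these approach x as k grows, and every other convergent or intermediate fraction in range is farther away.
Largest k: floor((64 - q_3)/q_4) = floor((64 - 25)/48) = 0.
Since k = 0, no intermediate fraction beyond p_4/q_4 has denominator <= 64, so the convergent 71/48 is the closest (its error is |534*48 - 71*361|/(361*48) = 1/17328).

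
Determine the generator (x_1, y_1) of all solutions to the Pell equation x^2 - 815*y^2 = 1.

First expand sqrt(815) as a continued fraction. With x_i = (sqrt(815) + m_i)/d_i and (m_0, d_0) = (0, 1): a_0 = floor(sqrt(815)) = 28, since 28^2 = 784 <= 815 < 841 = 29^2.
Iterate m_{i+1} = d_i*a_i - m_i, d_{i+1} = (815 - m_{i+1}^2)/d_i, a_{i+1} = floor((a_0 + m_{i+1})/d_{i+1}):
  m_1 = 1*28 - 0 = 28, d_1 = (815 - 28^2)/1 = 31/1 = 31, a_1 = floor((28 + 28)/31) = 1.
  m_2 = 31*1 - 28 = 3, d_2 = (815 - 3^2)/31 = 806/31 = 26, a_2 = floor((28 + 3)/26) = 1.
  m_3 = 26*1 - 3 = 23, d_3 = (815 - 23^2)/26 = 286/26 = 11, a_3 = floor((28 + 23)/11) = 4.
  m_4 = 11*4 - 23 = 21, d_4 = (815 - 21^2)/11 = 374/11 = 34, a_4 = floor((28 + 21)/34) = 1.
  m_5 = 34*1 - 21 = 13, d_5 = (815 - 13^2)/34 = 646/34 = 19, a_5 = floor((28 + 13)/19) = 2.
  m_6 = 19*2 - 13 = 25, d_6 = (815 - 25^2)/19 = 190/19 = 10, a_6 = floor((28 + 25)/10) = 5.
  m_7 = 10*5 - 25 = 25, d_7 = (815 - 25^2)/10 = 190/10 = 19, a_7 = floor((28 + 25)/19) = 2.
  m_8 = 19*2 - 25 = 13, d_8 = (815 - 13^2)/19 = 646/19 = 34, a_8 = floor((28 + 13)/34) = 1.
  m_9 = 34*1 - 13 = 21, d_9 = (815 - 21^2)/34 = 374/34 = 11, a_9 = floor((28 + 21)/11) = 4.
  m_10 = 11*4 - 21 = 23, d_10 = (815 - 23^2)/11 = 286/11 = 26, a_10 = floor((28 + 23)/26) = 1.
  m_11 = 26*1 - 23 = 3, d_11 = (815 - 3^2)/26 = 806/26 = 31, a_11 = floor((28 + 3)/31) = 1.
  m_12 = 31*1 - 3 = 28, d_12 = (815 - 28^2)/31 = 31/31 = 1, a_12 = floor((28 + 28)/1) = 56.
  m_13 = 1*56 - 28 = 28, d_13 = (815 - 28^2)/1 = 31/1 = 31: (m_13, d_13) = (m_1, d_1) = (28, 31), so from here the quotients repeat a_1, ..., a_12; the period length is 12.
So sqrt(815) = [28; (1, 1, 4, 1, 2, 5, 2, 1, 4, 1, 1, 56)] with period length k = 12.
k is even, so the fundamental solution of x^2 - 815y^2 = 1 is (p_{k-1}, q_{k-1}) = (p_11, q_11); compute convergents through index 11.
Convergents (p_i = a_i*p_{i-1} + p_{i-2}, q_i = a_i*q_{i-1} + q_{i-2} with p_{-2}=0, p_{-1}=1, q_{-2}=1, q_{-1}=0):
  i=0: a_0=28, p_0 = 28*1 + 0 = 28, q_0 = 28*0 + 1 = 1.
  i=1: a_1=1, p_1 = 1*28 + 1 = 29, q_1 = 1*1 + 0 = 1.
  i=2: a_2=1, p_2 = 1*29 + 28 = 57, q_2 = 1*1 + 1 = 2.
  i=3: a_3=4, p_3 = 4*57 + 29 = 257, q_3 = 4*2 + 1 = 9.
  i=4: a_4=1, p_4 = 1*257 + 57 = 314, q_4 = 1*9 + 2 = 11.
  i=5: a_5=2, p_5 = 2*314 + 257 = 885, q_5 = 2*11 + 9 = 31.
  i=6: a_6=5, p_6 = 5*885 + 314 = 4739, q_6 = 5*31 + 11 = 166.
  i=7: a_7=2, p_7 = 2*4739 + 885 = 10363, q_7 = 2*166 + 31 = 363.
  i=8: a_8=1, p_8 = 1*10363 + 4739 = 15102, q_8 = 1*363 + 166 = 529.
  i=9: a_9=4, p_9 = 4*15102 + 10363 = 70771, q_9 = 4*529 + 363 = 2479.
  i=10: a_10=1, p_10 = 1*70771 + 15102 = 85873, q_10 = 1*2479 + 529 = 3008.
  i=11: a_11=1, p_11 = 1*85873 + 70771 = 156644, q_11 = 1*3008 + 2479 = 5487.
Check: 156644^2 - 815*5487^2 = 24537342736 - 24537342735 = 1, so (x, y) = (156644, 5487) solves the equation, and by the theorem it is the least positive solution.

(x, y) = (156644, 5487)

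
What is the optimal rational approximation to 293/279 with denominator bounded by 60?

Expand x = 293/279 as a continued fraction with the Euclidean algorithm:
  293 = 1*279 + 14, so a_0 = 1.
  279 = 19*14 + 13, so a_1 = 19.
  14 = 1*13 + 1, so a_2 = 1.
  13 = 13*1 + 0, so a_3 = 13.
so x = [1; 19, 1, 13].
Convergents (p_i = a_i*p_{i-1} + p_{i-2}, q_i = a_i*q_{i-1} + q_{i-2} with p_{-2}=0, p_{-1}=1, q_{-2}=1, q_{-1}=0), until the denominator exceeds 60:
  i=0: a_0=1, p_0 = 1*1 + 0 = 1, q_0 = 1*0 + 1 = 1.
  i=1: a_1=19, p_1 = 19*1 + 1 = 20, q_1 = 19*1 + 0 = 19.
  i=2: a_2=1, p_2 = 1*20 + 1 = 21, q_2 = 1*19 + 1 = 20.
  i=3: a_3=13, p_3 = 13*21 + 20 = 293, q_3 = 13*20 + 19 = 279.
q_3 = 279 > 60, so the last convergent with denominator <= 60 is p_2/q_2 = 21/20.
The closest fraction with denominator <= 60 is either p_2/q_2 or the intermediate fraction (k*p_2 + p_1)/(k*q_2 + q_1) with the largest k >= 1 whose denominator stays <= 60; these approach x as k grows, and every other convergent or intermediate fraction in range is farther away.
Largest k: floor((60 - q_1)/q_2) = floor((60 - 19)/20) = 2.
That gives (2*21 + 20)/(2*20 + 19) = 62/59.
Compare the errors: |x - 21/20| = |293*20 - 21*279|/(279*20) = 1/5580, and |x - 62/59| = |293*59 - 62*279|/(279*59) = 11/16461.
Cross-multiplying, 1*16461 = 16461 < 61380 = 11*5580, so 1/5580 is smaller: the convergent 21/20 is closer to x than 62/59.

21/20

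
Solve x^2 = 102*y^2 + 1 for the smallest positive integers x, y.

First expand sqrt(102) as a continued fraction. With x_i = (sqrt(102) + m_i)/d_i and (m_0, d_0) = (0, 1): a_0 = floor(sqrt(102)) = 10, since 10^2 = 100 <= 102 < 121 = 11^2.
Iterate m_{i+1} = d_i*a_i - m_i, d_{i+1} = (102 - m_{i+1}^2)/d_i, a_{i+1} = floor((a_0 + m_{i+1})/d_{i+1}):
  m_1 = 1*10 - 0 = 10, d_1 = (102 - 10^2)/1 = 2/1 = 2, a_1 = floor((10 + 10)/2) = 10.
  m_2 = 2*10 - 10 = 10, d_2 = (102 - 10^2)/2 = 2/2 = 1, a_2 = floor((10 + 10)/1) = 20.
  m_3 = 1*20 - 10 = 10, d_3 = (102 - 10^2)/1 = 2/1 = 2: (m_3, d_3) = (m_1, d_1) = (10, 2), so from here the quotients repeat a_1, a_2; the period length is 2.
So sqrt(102) = [10; (10, 20)] with period length k = 2.
k is even, so the fundamental solution of x^2 - 102y^2 = 1 is (p_{k-1}, q_{k-1}) = (p_1, q_1); compute convergents through index 1.
Convergents (p_i = a_i*p_{i-1} + p_{i-2}, q_i = a_i*q_{i-1} + q_{i-2} with p_{-2}=0, p_{-1}=1, q_{-2}=1, q_{-1}=0):
  i=0: a_0=10, p_0 = 10*1 + 0 = 10, q_0 = 10*0 + 1 = 1.
  i=1: a_1=10, p_1 = 10*10 + 1 = 101, q_1 = 10*1 + 0 = 10.
Check: 101^2 - 102*10^2 = 10201 - 10200 = 1, so (x, y) = (101, 10) solves the equation, and by the theorem it is the least positive solution.

(x, y) = (101, 10)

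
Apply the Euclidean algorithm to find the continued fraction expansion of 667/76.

Run the Euclidean algorithm on 667 and 76; the successive quotients are the partial quotients a_0, a_1, ... (each step inverts the fractional part left over by the previous one):
  667 = 8*76 + 59, so a_0 = 8.
  76 = 1*59 + 17, so a_1 = 1.
  59 = 3*17 + 8, so a_2 = 3.
  17 = 2*8 + 1, so a_3 = 2.
  8 = 8*1 + 0, so a_4 = 8.
The remainder reaches 0 after 5 divisions, so the expansion has 5 partial quotients, read off in order.

[8; 1, 3, 2, 8]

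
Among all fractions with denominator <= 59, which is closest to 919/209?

Expand x = 919/209 as a continued fraction with the Euclidean algorithm:
  919 = 4*209 + 83, so a_0 = 4.
  209 = 2*83 + 43, so a_1 = 2.
  83 = 1*43 + 40, so a_2 = 1.
  43 = 1*40 + 3, so a_3 = 1.
  40 = 13*3 + 1, so a_4 = 13.
  3 = 3*1 + 0, so a_5 = 3.
so x = [4; 2, 1, 1, 13, 3].
Convergents (p_i = a_i*p_{i-1} + p_{i-2}, q_i = a_i*q_{i-1} + q_{i-2} with p_{-2}=0, p_{-1}=1, q_{-2}=1, q_{-1}=0), until the denominator exceeds 59:
  i=0: a_0=4, p_0 = 4*1 + 0 = 4, q_0 = 4*0 + 1 = 1.
  i=1: a_1=2, p_1 = 2*4 + 1 = 9, q_1 = 2*1 + 0 = 2.
  i=2: a_2=1, p_2 = 1*9 + 4 = 13, q_2 = 1*2 + 1 = 3.
  i=3: a_3=1, p_3 = 1*13 + 9 = 22, q_3 = 1*3 + 2 = 5.
  i=4: a_4=13, p_4 = 13*22 + 13 = 299, q_4 = 13*5 + 3 = 68.
q_4 = 68 > 59, so the last convergent with denominator <= 59 is p_3/q_3 = 22/5.
The closest fraction with denominator <= 59 is either p_3/q_3 or the intermediate fraction (k*p_3 + p_2)/(k*q_3 + q_2) with the largest k >= 1 whose denominator stays <= 59; these approach x as k grows, and every other convergent or intermediate fraction in range is farther away.
Largest k: floor((59 - q_2)/q_3) = floor((59 - 3)/5) = 11.
That gives (11*22 + 13)/(11*5 + 3) = 255/58.
Compare the errors: |x - 22/5| = |919*5 - 22*209|/(209*5) = 3/1045, and |x - 255/58| = |919*58 - 255*209|/(209*58) = 7/12122.
Cross-multiplying, 7*1045 = 7315 < 36366 = 3*12122, so 7/12122 is smaller: the intermediate fraction 255/58 is closer to x than 22/5.

255/58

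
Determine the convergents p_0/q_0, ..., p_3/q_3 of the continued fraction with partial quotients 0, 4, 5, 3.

0/1, 1/4, 5/21, 16/67

Using the convergent recurrence p_i = a_i*p_{i-1} + p_{i-2}, q_i = a_i*q_{i-1} + q_{i-2} with p_{-2}=0, p_{-1}=1, q_{-2}=1, q_{-1}=0:
  i=0: a_0=0, p_0 = 0*1 + 0 = 0, q_0 = 0*0 + 1 = 1.
  i=1: a_1=4, p_1 = 4*0 + 1 = 1, q_1 = 4*1 + 0 = 4.
  i=2: a_2=5, p_2 = 5*1 + 0 = 5, q_2 = 5*4 + 1 = 21.
  i=3: a_3=3, p_3 = 3*5 + 1 = 16, q_3 = 3*21 + 4 = 67.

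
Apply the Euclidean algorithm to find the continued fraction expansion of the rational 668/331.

[2; 55, 6]

Run the Euclidean algorithm on 668 and 331; the successive quotients are the partial quotients a_0, a_1, ... (each step inverts the fractional part left over by the previous one):
  668 = 2*331 + 6, so a_0 = 2.
  331 = 55*6 + 1, so a_1 = 55.
  6 = 6*1 + 0, so a_2 = 6.
The remainder reaches 0 after 3 divisions, so the expansion has 3 partial quotients, read off in order.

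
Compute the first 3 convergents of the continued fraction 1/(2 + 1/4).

Using the convergent recurrence p_i = a_i*p_{i-1} + p_{i-2}, q_i = a_i*q_{i-1} + q_{i-2} with p_{-2}=0, p_{-1}=1, q_{-2}=1, q_{-1}=0:
  i=0: a_0=0, p_0 = 0*1 + 0 = 0, q_0 = 0*0 + 1 = 1.
  i=1: a_1=2, p_1 = 2*0 + 1 = 1, q_1 = 2*1 + 0 = 2.
  i=2: a_2=4, p_2 = 4*1 + 0 = 4, q_2 = 4*2 + 1 = 9.

0/1, 1/2, 4/9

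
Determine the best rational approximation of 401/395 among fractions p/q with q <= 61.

62/61

Expand x = 401/395 as a continued fraction with the Euclidean algorithm:
  401 = 1*395 + 6, so a_0 = 1.
  395 = 65*6 + 5, so a_1 = 65.
  6 = 1*5 + 1, so a_2 = 1.
  5 = 5*1 + 0, so a_3 = 5.
so x = [1; 65, 1, 5].
Convergents (p_i = a_i*p_{i-1} + p_{i-2}, q_i = a_i*q_{i-1} + q_{i-2} with p_{-2}=0, p_{-1}=1, q_{-2}=1, q_{-1}=0), until the denominator exceeds 61:
  i=0: a_0=1, p_0 = 1*1 + 0 = 1, q_0 = 1*0 + 1 = 1.
  i=1: a_1=65, p_1 = 65*1 + 1 = 66, q_1 = 65*1 + 0 = 65.
q_1 = 65 > 61, so the last convergent with denominator <= 61 is p_0/q_0 = 1/1.
The closest fraction with denominator <= 61 is either p_0/q_0 or the intermediate fraction (k*p_0 + p_{-1})/(k*q_0 + q_{-1}) with the largest k >= 1 whose denominator stays <= 61; these approach x as k grows, and every other convergent or intermediate fraction in range is farther away.
Largest k: floor((61 - q_{-1})/q_0) = floor((61 - 0)/1) = 61 (using the seeds p_{-1} = 1, q_{-1} = 0).
That gives (61*1 + 1)/(61*1 + 0) = 62/61.
Compare the errors: |x - 1/1| = |401*1 - 1*395|/(395*1) = 6/395, and |x - 62/61| = |401*61 - 62*395|/(395*61) = 29/24095.
Cross-multiplying, 29*395 = 11455 < 144570 = 6*24095, so 29/24095 is smaller: the intermediate fraction 62/61 is closer to x than 1/1.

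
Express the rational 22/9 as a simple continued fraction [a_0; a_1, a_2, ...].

Run the Euclidean algorithm on 22 and 9; the successive quotients are the partial quotients a_0, a_1, ... (each step inverts the fractional part left over by the previous one):
  22 = 2*9 + 4, so a_0 = 2.
  9 = 2*4 + 1, so a_1 = 2.
  4 = 4*1 + 0, so a_2 = 4.
The remainder reaches 0 after 3 divisions, so the expansion has 3 partial quotients, read off in order.

[2; 2, 4]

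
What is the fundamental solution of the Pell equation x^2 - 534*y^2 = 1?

First expand sqrt(534) as a continued fraction. With x_i = (sqrt(534) + m_i)/d_i and (m_0, d_0) = (0, 1): a_0 = floor(sqrt(534)) = 23, since 23^2 = 529 <= 534 < 576 = 24^2.
Iterate m_{i+1} = d_i*a_i - m_i, d_{i+1} = (534 - m_{i+1}^2)/d_i, a_{i+1} = floor((a_0 + m_{i+1})/d_{i+1}):
  m_1 = 1*23 - 0 = 23, d_1 = (534 - 23^2)/1 = 5/1 = 5, a_1 = floor((23 + 23)/5) = 9.
  m_2 = 5*9 - 23 = 22, d_2 = (534 - 22^2)/5 = 50/5 = 10, a_2 = floor((23 + 22)/10) = 4.
  m_3 = 10*4 - 22 = 18, d_3 = (534 - 18^2)/10 = 210/10 = 21, a_3 = floor((23 + 18)/21) = 1.
  m_4 = 21*1 - 18 = 3, d_4 = (534 - 3^2)/21 = 525/21 = 25, a_4 = floor((23 + 3)/25) = 1.
  m_5 = 25*1 - 3 = 22, d_5 = (534 - 22^2)/25 = 50/25 = 2, a_5 = floor((23 + 22)/2) = 22.
  m_6 = 2*22 - 22 = 22, d_6 = (534 - 22^2)/2 = 50/2 = 25, a_6 = floor((23 + 22)/25) = 1.
  m_7 = 25*1 - 22 = 3, d_7 = (534 - 3^2)/25 = 525/25 = 21, a_7 = floor((23 + 3)/21) = 1.
  m_8 = 21*1 - 3 = 18, d_8 = (534 - 18^2)/21 = 210/21 = 10, a_8 = floor((23 + 18)/10) = 4.
  m_9 = 10*4 - 18 = 22, d_9 = (534 - 22^2)/10 = 50/10 = 5, a_9 = floor((23 + 22)/5) = 9.
  m_10 = 5*9 - 22 = 23, d_10 = (534 - 23^2)/5 = 5/5 = 1, a_10 = floor((23 + 23)/1) = 46.
  m_11 = 1*46 - 23 = 23, d_11 = (534 - 23^2)/1 = 5/1 = 5: (m_11, d_11) = (m_1, d_1) = (23, 5), so from here the quotients repeat a_1, ..., a_10; the period length is 10.
So sqrt(534) = [23; (9, 4, 1, 1, 22, 1, 1, 4, 9, 46)] with period length k = 10.
k is even, so the fundamental solution of x^2 - 534y^2 = 1 is (p_{k-1}, q_{k-1}) = (p_9, q_9); compute convergents through index 9.
Convergents (p_i = a_i*p_{i-1} + p_{i-2}, q_i = a_i*q_{i-1} + q_{i-2} with p_{-2}=0, p_{-1}=1, q_{-2}=1, q_{-1}=0):
  i=0: a_0=23, p_0 = 23*1 + 0 = 23, q_0 = 23*0 + 1 = 1.
  i=1: a_1=9, p_1 = 9*23 + 1 = 208, q_1 = 9*1 + 0 = 9.
  i=2: a_2=4, p_2 = 4*208 + 23 = 855, q_2 = 4*9 + 1 = 37.
  i=3: a_3=1, p_3 = 1*855 + 208 = 1063, q_3 = 1*37 + 9 = 46.
  i=4: a_4=1, p_4 = 1*1063 + 855 = 1918, q_4 = 1*46 + 37 = 83.
  i=5: a_5=22, p_5 = 22*1918 + 1063 = 43259, q_5 = 22*83 + 46 = 1872.
  i=6: a_6=1, p_6 = 1*43259 + 1918 = 45177, q_6 = 1*1872 + 83 = 1955.
  i=7: a_7=1, p_7 = 1*45177 + 43259 = 88436, q_7 = 1*1955 + 1872 = 3827.
  i=8: a_8=4, p_8 = 4*88436 + 45177 = 398921, q_8 = 4*3827 + 1955 = 17263.
  i=9: a_9=9, p_9 = 9*398921 + 88436 = 3678725, q_9 = 9*17263 + 3827 = 159194.
Check: 3678725^2 - 534*159194^2 = 13533017625625 - 13533017625624 = 1, so (x, y) = (3678725, 159194) solves the equation, and by the theorem it is the least positive solution.

(x, y) = (3678725, 159194)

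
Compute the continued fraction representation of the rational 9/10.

[0; 1, 9]

Run the Euclidean algorithm on 9 and 10; the successive quotients are the partial quotients a_0, a_1, ... (each step inverts the fractional part left over by the previous one):
  9 = 0*10 + 9, so a_0 = 0.
  10 = 1*9 + 1, so a_1 = 1.
  9 = 9*1 + 0, so a_2 = 9.
The remainder reaches 0 after 3 divisions, so the expansion has 3 partial quotients, read off in order.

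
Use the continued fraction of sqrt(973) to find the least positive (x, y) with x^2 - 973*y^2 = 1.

(x, y) = (903223, 28956)

First expand sqrt(973) as a continued fraction. With x_i = (sqrt(973) + m_i)/d_i and (m_0, d_0) = (0, 1): a_0 = floor(sqrt(973)) = 31, since 31^2 = 961 <= 973 < 1024 = 32^2.
Iterate m_{i+1} = d_i*a_i - m_i, d_{i+1} = (973 - m_{i+1}^2)/d_i, a_{i+1} = floor((a_0 + m_{i+1})/d_{i+1}):
  m_1 = 1*31 - 0 = 31, d_1 = (973 - 31^2)/1 = 12/1 = 12, a_1 = floor((31 + 31)/12) = 5.
  m_2 = 12*5 - 31 = 29, d_2 = (973 - 29^2)/12 = 132/12 = 11, a_2 = floor((31 + 29)/11) = 5.
  m_3 = 11*5 - 29 = 26, d_3 = (973 - 26^2)/11 = 297/11 = 27, a_3 = floor((31 + 26)/27) = 2.
  m_4 = 27*2 - 26 = 28, d_4 = (973 - 28^2)/27 = 189/27 = 7, a_4 = floor((31 + 28)/7) = 8.
  m_5 = 7*8 - 28 = 28, d_5 = (973 - 28^2)/7 = 189/7 = 27, a_5 = floor((31 + 28)/27) = 2.
  m_6 = 27*2 - 28 = 26, d_6 = (973 - 26^2)/27 = 297/27 = 11, a_6 = floor((31 + 26)/11) = 5.
  m_7 = 11*5 - 26 = 29, d_7 = (973 - 29^2)/11 = 132/11 = 12, a_7 = floor((31 + 29)/12) = 5.
  m_8 = 12*5 - 29 = 31, d_8 = (973 - 31^2)/12 = 12/12 = 1, a_8 = floor((31 + 31)/1) = 62.
  m_9 = 1*62 - 31 = 31, d_9 = (973 - 31^2)/1 = 12/1 = 12: (m_9, d_9) = (m_1, d_1) = (31, 12), so from here the quotients repeat a_1, ..., a_8; the period length is 8.
So sqrt(973) = [31; (5, 5, 2, 8, 2, 5, 5, 62)] with period length k = 8.
k is even, so the fundamental solution of x^2 - 973y^2 = 1 is (p_{k-1}, q_{k-1}) = (p_7, q_7); compute convergents through index 7.
Convergents (p_i = a_i*p_{i-1} + p_{i-2}, q_i = a_i*q_{i-1} + q_{i-2} with p_{-2}=0, p_{-1}=1, q_{-2}=1, q_{-1}=0):
  i=0: a_0=31, p_0 = 31*1 + 0 = 31, q_0 = 31*0 + 1 = 1.
  i=1: a_1=5, p_1 = 5*31 + 1 = 156, q_1 = 5*1 + 0 = 5.
  i=2: a_2=5, p_2 = 5*156 + 31 = 811, q_2 = 5*5 + 1 = 26.
  i=3: a_3=2, p_3 = 2*811 + 156 = 1778, q_3 = 2*26 + 5 = 57.
  i=4: a_4=8, p_4 = 8*1778 + 811 = 15035, q_4 = 8*57 + 26 = 482.
  i=5: a_5=2, p_5 = 2*15035 + 1778 = 31848, q_5 = 2*482 + 57 = 1021.
  i=6: a_6=5, p_6 = 5*31848 + 15035 = 174275, q_6 = 5*1021 + 482 = 5587.
  i=7: a_7=5, p_7 = 5*174275 + 31848 = 903223, q_7 = 5*5587 + 1021 = 28956.
Check: 903223^2 - 973*28956^2 = 815811787729 - 815811787728 = 1, so (x, y) = (903223, 28956) solves the equation, and by the theorem it is the least positive solution.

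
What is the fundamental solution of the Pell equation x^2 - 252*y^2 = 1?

(x, y) = (127, 8)

First expand sqrt(252) as a continued fraction. With x_i = (sqrt(252) + m_i)/d_i and (m_0, d_0) = (0, 1): a_0 = floor(sqrt(252)) = 15, since 15^2 = 225 <= 252 < 256 = 16^2.
Iterate m_{i+1} = d_i*a_i - m_i, d_{i+1} = (252 - m_{i+1}^2)/d_i, a_{i+1} = floor((a_0 + m_{i+1})/d_{i+1}):
  m_1 = 1*15 - 0 = 15, d_1 = (252 - 15^2)/1 = 27/1 = 27, a_1 = floor((15 + 15)/27) = 1.
  m_2 = 27*1 - 15 = 12, d_2 = (252 - 12^2)/27 = 108/27 = 4, a_2 = floor((15 + 12)/4) = 6.
  m_3 = 4*6 - 12 = 12, d_3 = (252 - 12^2)/4 = 108/4 = 27, a_3 = floor((15 + 12)/27) = 1.
  m_4 = 27*1 - 12 = 15, d_4 = (252 - 15^2)/27 = 27/27 = 1, a_4 = floor((15 + 15)/1) = 30.
  m_5 = 1*30 - 15 = 15, d_5 = (252 - 15^2)/1 = 27/1 = 27: (m_5, d_5) = (m_1, d_1) = (15, 27), so from here the quotients repeat a_1, ..., a_4; the period length is 4.
So sqrt(252) = [15; (1, 6, 1, 30)] with period length k = 4.
k is even, so the fundamental solution of x^2 - 252y^2 = 1 is (p_{k-1}, q_{k-1}) = (p_3, q_3); compute convergents through index 3.
Convergents (p_i = a_i*p_{i-1} + p_{i-2}, q_i = a_i*q_{i-1} + q_{i-2} with p_{-2}=0, p_{-1}=1, q_{-2}=1, q_{-1}=0):
  i=0: a_0=15, p_0 = 15*1 + 0 = 15, q_0 = 15*0 + 1 = 1.
  i=1: a_1=1, p_1 = 1*15 + 1 = 16, q_1 = 1*1 + 0 = 1.
  i=2: a_2=6, p_2 = 6*16 + 15 = 111, q_2 = 6*1 + 1 = 7.
  i=3: a_3=1, p_3 = 1*111 + 16 = 127, q_3 = 1*7 + 1 = 8.
Check: 127^2 - 252*8^2 = 16129 - 16128 = 1, so (x, y) = (127, 8) solves the equation, and by the theorem it is the least positive solution.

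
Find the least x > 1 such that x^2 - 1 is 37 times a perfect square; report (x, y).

(x, y) = (73, 12)

First expand sqrt(37) as a continued fraction. With x_i = (sqrt(37) + m_i)/d_i and (m_0, d_0) = (0, 1): a_0 = floor(sqrt(37)) = 6, since 6^2 = 36 <= 37 < 49 = 7^2.
Iterate m_{i+1} = d_i*a_i - m_i, d_{i+1} = (37 - m_{i+1}^2)/d_i, a_{i+1} = floor((a_0 + m_{i+1})/d_{i+1}):
  m_1 = 1*6 - 0 = 6, d_1 = (37 - 6^2)/1 = 1/1 = 1, a_1 = floor((6 + 6)/1) = 12.
  m_2 = 1*12 - 6 = 6, d_2 = (37 - 6^2)/1 = 1/1 = 1: (m_2, d_2) = (m_1, d_1) = (6, 1), so from here the quotient a_1 repeats; the period length is 1.
So sqrt(37) = [6; (12)] with period length k = 1.
k is odd, so (p_{k-1}, q_{k-1}) only solves x^2 - 37y^2 = -1 and the fundamental solution of x^2 - 37y^2 = 1 is (p_{2k-1}, q_{2k-1}) = (p_1, q_1); compute convergents through index 1, running through the period twice.
Convergents (p_i = a_i*p_{i-1} + p_{i-2}, q_i = a_i*q_{i-1} + q_{i-2} with p_{-2}=0, p_{-1}=1, q_{-2}=1, q_{-1}=0):
  i=0: a_0=6, p_0 = 6*1 + 0 = 6, q_0 = 6*0 + 1 = 1.
  i=1: a_1=12, p_1 = 12*6 + 1 = 73, q_1 = 12*1 + 0 = 12.
Indeed p_0^2 - 37*q_0^2 = 36 - 37 = -1, not +1.
Check: 73^2 - 37*12^2 = 5329 - 5328 = 1, so (x, y) = (73, 12) solves the equation, and by the theorem it is the least positive solution.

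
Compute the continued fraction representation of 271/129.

Run the Euclidean algorithm on 271 and 129; the successive quotients are the partial quotients a_0, a_1, ... (each step inverts the fractional part left over by the previous one):
  271 = 2*129 + 13, so a_0 = 2.
  129 = 9*13 + 12, so a_1 = 9.
  13 = 1*12 + 1, so a_2 = 1.
  12 = 12*1 + 0, so a_3 = 12.
The remainder reaches 0 after 4 divisions, so the expansion has 4 partial quotients, read off in order.

[2; 9, 1, 12]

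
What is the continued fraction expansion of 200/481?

[0; 2, 2, 2, 7, 1, 1, 2]

Run the Euclidean algorithm on 200 and 481; the successive quotients are the partial quotients a_0, a_1, ... (each step inverts the fractional part left over by the previous one):
  200 = 0*481 + 200, so a_0 = 0.
  481 = 2*200 + 81, so a_1 = 2.
  200 = 2*81 + 38, so a_2 = 2.
  81 = 2*38 + 5, so a_3 = 2.
  38 = 7*5 + 3, so a_4 = 7.
  5 = 1*3 + 2, so a_5 = 1.
  3 = 1*2 + 1, so a_6 = 1.
  2 = 2*1 + 0, so a_7 = 2.
The remainder reaches 0 after 8 divisions, so the expansion has 8 partial quotients, read off in order.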